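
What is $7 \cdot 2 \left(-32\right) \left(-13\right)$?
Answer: $5824$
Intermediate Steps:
$7 \cdot 2 \left(-32\right) \left(-13\right) = 14 \left(-32\right) \left(-13\right) = \left(-448\right) \left(-13\right) = 5824$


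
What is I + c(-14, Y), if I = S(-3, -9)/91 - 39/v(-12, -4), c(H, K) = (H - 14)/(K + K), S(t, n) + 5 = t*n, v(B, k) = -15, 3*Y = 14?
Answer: -72/455 ≈ -0.15824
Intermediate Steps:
Y = 14/3 (Y = (1/3)*14 = 14/3 ≈ 4.6667)
S(t, n) = -5 + n*t (S(t, n) = -5 + t*n = -5 + n*t)
c(H, K) = (-14 + H)/(2*K) (c(H, K) = (-14 + H)/((2*K)) = (-14 + H)*(1/(2*K)) = (-14 + H)/(2*K))
I = 1293/455 (I = (-5 - 9*(-3))/91 - 39/(-15) = (-5 + 27)*(1/91) - 39*(-1/15) = 22*(1/91) + 13/5 = 22/91 + 13/5 = 1293/455 ≈ 2.8418)
I + c(-14, Y) = 1293/455 + (-14 - 14)/(2*(14/3)) = 1293/455 + (1/2)*(3/14)*(-28) = 1293/455 - 3 = -72/455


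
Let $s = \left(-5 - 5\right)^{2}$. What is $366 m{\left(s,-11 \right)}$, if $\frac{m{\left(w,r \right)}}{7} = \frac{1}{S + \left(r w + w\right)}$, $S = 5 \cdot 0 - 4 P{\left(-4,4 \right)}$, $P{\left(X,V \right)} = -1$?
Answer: $- \frac{427}{166} \approx -2.5723$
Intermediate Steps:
$s = 100$ ($s = \left(-10\right)^{2} = 100$)
$S = 4$ ($S = 5 \cdot 0 - -4 = 0 + 4 = 4$)
$m{\left(w,r \right)} = \frac{7}{4 + w + r w}$ ($m{\left(w,r \right)} = \frac{7}{4 + \left(r w + w\right)} = \frac{7}{4 + \left(w + r w\right)} = \frac{7}{4 + w + r w}$)
$366 m{\left(s,-11 \right)} = 366 \frac{7}{4 + 100 - 1100} = 366 \frac{7}{-996} = 366 \cdot 7 \left(- \frac{1}{996}\right) = 366 \left(- \frac{7}{996}\right) = - \frac{427}{166}$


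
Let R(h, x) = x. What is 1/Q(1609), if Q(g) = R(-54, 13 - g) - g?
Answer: -1/3205 ≈ -0.00031201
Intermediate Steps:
Q(g) = 13 - 2*g (Q(g) = (13 - g) - g = 13 - 2*g)
1/Q(1609) = 1/(13 - 2*1609) = 1/(13 - 3218) = 1/(-3205) = -1/3205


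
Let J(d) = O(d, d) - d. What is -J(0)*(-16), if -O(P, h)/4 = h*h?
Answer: 0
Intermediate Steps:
O(P, h) = -4*h² (O(P, h) = -4*h*h = -4*h²)
J(d) = -d - 4*d² (J(d) = -4*d² - d = -d - 4*d²)
-J(0)*(-16) = -0*(-1 - 4*0)*(-16) = -0*(-1 + 0)*(-16) = -0*(-1)*(-16) = -1*0*(-16) = 0*(-16) = 0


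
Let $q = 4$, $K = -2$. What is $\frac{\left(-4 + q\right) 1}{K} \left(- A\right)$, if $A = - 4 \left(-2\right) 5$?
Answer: $0$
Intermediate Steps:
$A = 40$ ($A = - \left(-8\right) 5 = \left(-1\right) \left(-40\right) = 40$)
$\frac{\left(-4 + q\right) 1}{K} \left(- A\right) = \frac{\left(-4 + 4\right) 1}{-2} \left(\left(-1\right) 40\right) = 0 \cdot 1 \left(- \frac{1}{2}\right) \left(-40\right) = 0 \left(- \frac{1}{2}\right) \left(-40\right) = 0 \left(-40\right) = 0$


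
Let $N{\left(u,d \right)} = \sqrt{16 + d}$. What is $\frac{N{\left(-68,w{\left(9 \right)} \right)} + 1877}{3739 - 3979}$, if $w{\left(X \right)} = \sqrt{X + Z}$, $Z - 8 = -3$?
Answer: $- \frac{1877}{240} - \frac{\sqrt{16 + \sqrt{14}}}{240} \approx -7.8393$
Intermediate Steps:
$Z = 5$ ($Z = 8 - 3 = 5$)
$w{\left(X \right)} = \sqrt{5 + X}$ ($w{\left(X \right)} = \sqrt{X + 5} = \sqrt{5 + X}$)
$\frac{N{\left(-68,w{\left(9 \right)} \right)} + 1877}{3739 - 3979} = \frac{\sqrt{16 + \sqrt{5 + 9}} + 1877}{3739 - 3979} = \frac{\sqrt{16 + \sqrt{14}} + 1877}{-240} = \left(1877 + \sqrt{16 + \sqrt{14}}\right) \left(- \frac{1}{240}\right) = - \frac{1877}{240} - \frac{\sqrt{16 + \sqrt{14}}}{240}$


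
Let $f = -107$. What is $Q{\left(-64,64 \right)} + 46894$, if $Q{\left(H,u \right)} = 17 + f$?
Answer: $46804$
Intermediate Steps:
$Q{\left(H,u \right)} = -90$ ($Q{\left(H,u \right)} = 17 - 107 = -90$)
$Q{\left(-64,64 \right)} + 46894 = -90 + 46894 = 46804$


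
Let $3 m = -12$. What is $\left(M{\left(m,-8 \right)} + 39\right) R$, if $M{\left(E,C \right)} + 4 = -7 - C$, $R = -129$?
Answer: $-4644$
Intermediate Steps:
$m = -4$ ($m = \frac{1}{3} \left(-12\right) = -4$)
$M{\left(E,C \right)} = -11 - C$ ($M{\left(E,C \right)} = -4 - \left(7 + C\right) = -11 - C$)
$\left(M{\left(m,-8 \right)} + 39\right) R = \left(\left(-11 - -8\right) + 39\right) \left(-129\right) = \left(\left(-11 + 8\right) + 39\right) \left(-129\right) = \left(-3 + 39\right) \left(-129\right) = 36 \left(-129\right) = -4644$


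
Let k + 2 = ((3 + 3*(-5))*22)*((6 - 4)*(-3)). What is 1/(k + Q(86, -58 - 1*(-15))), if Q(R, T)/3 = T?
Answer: 1/1453 ≈ 0.00068823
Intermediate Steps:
Q(R, T) = 3*T
k = 1582 (k = -2 + ((3 + 3*(-5))*22)*((6 - 4)*(-3)) = -2 + ((3 - 15)*22)*(2*(-3)) = -2 - 12*22*(-6) = -2 - 264*(-6) = -2 + 1584 = 1582)
1/(k + Q(86, -58 - 1*(-15))) = 1/(1582 + 3*(-58 - 1*(-15))) = 1/(1582 + 3*(-58 + 15)) = 1/(1582 + 3*(-43)) = 1/(1582 - 129) = 1/1453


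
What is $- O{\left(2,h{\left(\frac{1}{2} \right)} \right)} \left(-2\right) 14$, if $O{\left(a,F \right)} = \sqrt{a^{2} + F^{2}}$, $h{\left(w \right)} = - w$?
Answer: $14 \sqrt{17} \approx 57.724$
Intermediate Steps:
$O{\left(a,F \right)} = \sqrt{F^{2} + a^{2}}$
$- O{\left(2,h{\left(\frac{1}{2} \right)} \right)} \left(-2\right) 14 = - \sqrt{\left(- \frac{1}{2}\right)^{2} + 2^{2}} \left(-2\right) 14 = - \sqrt{\left(\left(-1\right) \frac{1}{2}\right)^{2} + 4} \left(-2\right) 14 = - \sqrt{\left(- \frac{1}{2}\right)^{2} + 4} \left(-2\right) 14 = - \sqrt{\frac{1}{4} + 4} \left(-2\right) 14 = - \sqrt{\frac{17}{4}} \left(-2\right) 14 = - \frac{\sqrt{17}}{2} \left(-2\right) 14 = - - \sqrt{17} \cdot 14 = - \left(-14\right) \sqrt{17} = 14 \sqrt{17}$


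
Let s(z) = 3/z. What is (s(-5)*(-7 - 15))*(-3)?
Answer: -198/5 ≈ -39.600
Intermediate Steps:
(s(-5)*(-7 - 15))*(-3) = ((3/(-5))*(-7 - 15))*(-3) = ((3*(-⅕))*(-22))*(-3) = -⅗*(-22)*(-3) = (66/5)*(-3) = -198/5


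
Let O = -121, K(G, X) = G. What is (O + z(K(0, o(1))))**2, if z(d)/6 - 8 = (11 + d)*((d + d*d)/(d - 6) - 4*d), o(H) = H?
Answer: 5329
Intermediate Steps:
z(d) = 48 + 6*(11 + d)*(-4*d + (d + d**2)/(-6 + d)) (z(d) = 48 + 6*((11 + d)*((d + d*d)/(d - 6) - 4*d)) = 48 + 6*((11 + d)*((d + d**2)/(-6 + d) - 4*d)) = 48 + 6*((11 + d)*(-4*d + (d + d**2)/(-6 + d))) = 48 + 6*(11 + d)*(-4*d + (d + d**2)/(-6 + d)))
(O + z(K(0, o(1))))**2 = (-121 + 6*(-48 - 8*0**2 - 3*0**3 + 283*0)/(-6 + 0))**2 = (-121 + 6*(-48 - 8*0 - 3*0 + 0)/(-6))**2 = (-121 + 6*(-1/6)*(-48 + 0 + 0 + 0))**2 = (-121 + 6*(-1/6)*(-48))**2 = (-121 + 48)**2 = (-73)**2 = 5329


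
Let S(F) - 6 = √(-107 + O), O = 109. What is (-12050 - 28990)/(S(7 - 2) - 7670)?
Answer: 157265280/29368447 + 20520*√2/29368447 ≈ 5.3559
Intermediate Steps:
S(F) = 6 + √2 (S(F) = 6 + √(-107 + 109) = 6 + √2)
(-12050 - 28990)/(S(7 - 2) - 7670) = (-12050 - 28990)/((6 + √2) - 7670) = -41040/(-7664 + √2)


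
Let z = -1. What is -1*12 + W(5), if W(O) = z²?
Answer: -11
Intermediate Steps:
W(O) = 1 (W(O) = (-1)² = 1)
-1*12 + W(5) = -1*12 + 1 = -12 + 1 = -11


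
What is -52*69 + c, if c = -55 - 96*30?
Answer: -6523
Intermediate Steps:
c = -2935 (c = -55 - 2880 = -2935)
-52*69 + c = -52*69 - 2935 = -1*3588 - 2935 = -3588 - 2935 = -6523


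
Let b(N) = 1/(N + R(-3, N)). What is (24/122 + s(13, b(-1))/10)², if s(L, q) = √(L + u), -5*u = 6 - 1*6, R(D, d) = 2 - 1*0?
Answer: 62773/372100 + 12*√13/305 ≈ 0.31056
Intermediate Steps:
R(D, d) = 2 (R(D, d) = 2 + 0 = 2)
u = 0 (u = -(6 - 1*6)/5 = -(6 - 6)/5 = -⅕*0 = 0)
b(N) = 1/(2 + N) (b(N) = 1/(N + 2) = 1/(2 + N))
s(L, q) = √L (s(L, q) = √(L + 0) = √L)
(24/122 + s(13, b(-1))/10)² = (24/122 + √13/10)² = (24*(1/122) + √13*(⅒))² = (12/61 + √13/10)²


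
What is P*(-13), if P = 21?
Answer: -273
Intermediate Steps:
P*(-13) = 21*(-13) = -273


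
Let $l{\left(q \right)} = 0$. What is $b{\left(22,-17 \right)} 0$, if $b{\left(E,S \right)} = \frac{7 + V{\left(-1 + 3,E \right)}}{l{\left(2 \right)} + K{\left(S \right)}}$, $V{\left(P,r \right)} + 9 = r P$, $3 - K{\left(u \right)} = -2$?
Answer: $0$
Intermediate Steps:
$K{\left(u \right)} = 5$ ($K{\left(u \right)} = 3 - -2 = 3 + 2 = 5$)
$V{\left(P,r \right)} = -9 + P r$ ($V{\left(P,r \right)} = -9 + r P = -9 + P r$)
$b{\left(E,S \right)} = - \frac{2}{5} + \frac{2 E}{5}$ ($b{\left(E,S \right)} = \frac{7 + \left(-9 + \left(-1 + 3\right) E\right)}{0 + 5} = \frac{7 + \left(-9 + 2 E\right)}{5} = \left(-2 + 2 E\right) \frac{1}{5} = - \frac{2}{5} + \frac{2 E}{5}$)
$b{\left(22,-17 \right)} 0 = \left(- \frac{2}{5} + \frac{2}{5} \cdot 22\right) 0 = \left(- \frac{2}{5} + \frac{44}{5}\right) 0 = \frac{42}{5} \cdot 0 = 0$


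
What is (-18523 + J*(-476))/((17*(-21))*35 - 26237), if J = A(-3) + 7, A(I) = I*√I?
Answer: 21855/38732 - 357*I*√3/9683 ≈ 0.56426 - 0.063859*I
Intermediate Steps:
A(I) = I^(3/2)
J = 7 - 3*I*√3 (J = (-3)^(3/2) + 7 = -3*I*√3 + 7 = 7 - 3*I*√3 ≈ 7.0 - 5.1962*I)
(-18523 + J*(-476))/((17*(-21))*35 - 26237) = (-18523 + (7 - 3*I*√3)*(-476))/((17*(-21))*35 - 26237) = (-18523 + (-3332 + 1428*I*√3))/(-357*35 - 26237) = (-21855 + 1428*I*√3)/(-12495 - 26237) = (-21855 + 1428*I*√3)/(-38732) = (-21855 + 1428*I*√3)*(-1/38732) = 21855/38732 - 357*I*√3/9683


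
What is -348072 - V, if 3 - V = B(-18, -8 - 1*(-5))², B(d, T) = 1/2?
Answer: -1392299/4 ≈ -3.4808e+5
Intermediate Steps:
B(d, T) = ½
V = 11/4 (V = 3 - (½)² = 3 - 1*¼ = 3 - ¼ = 11/4 ≈ 2.7500)
-348072 - V = -348072 - 1*11/4 = -348072 - 11/4 = -1392299/4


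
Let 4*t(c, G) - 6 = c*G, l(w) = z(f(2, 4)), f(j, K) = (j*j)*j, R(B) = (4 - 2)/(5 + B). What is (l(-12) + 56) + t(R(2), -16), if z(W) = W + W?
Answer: 1013/14 ≈ 72.357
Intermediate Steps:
R(B) = 2/(5 + B)
f(j, K) = j³ (f(j, K) = j²*j = j³)
z(W) = 2*W
l(w) = 16 (l(w) = 2*2³ = 2*8 = 16)
t(c, G) = 3/2 + G*c/4 (t(c, G) = 3/2 + (c*G)/4 = 3/2 + (G*c)/4 = 3/2 + G*c/4)
(l(-12) + 56) + t(R(2), -16) = (16 + 56) + (3/2 + (¼)*(-16)*(2/(5 + 2))) = 72 + (3/2 + (¼)*(-16)*(2/7)) = 72 + (3/2 - 8/7) = 72 + 5/14 = 1013/14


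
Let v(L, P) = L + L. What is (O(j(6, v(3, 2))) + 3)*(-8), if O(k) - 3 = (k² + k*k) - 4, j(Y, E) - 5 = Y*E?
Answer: -26912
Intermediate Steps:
v(L, P) = 2*L
j(Y, E) = 5 + E*Y (j(Y, E) = 5 + Y*E = 5 + E*Y)
O(k) = -1 + 2*k² (O(k) = 3 + ((k² + k*k) - 4) = 3 + ((k² + k²) - 4) = 3 + (2*k² - 4) = 3 + (-4 + 2*k²) = -1 + 2*k²)
(O(j(6, v(3, 2))) + 3)*(-8) = ((-1 + 2*(5 + (2*3)*6)²) + 3)*(-8) = ((-1 + 2*(5 + 6*6)²) + 3)*(-8) = ((-1 + 2*(5 + 36)²) + 3)*(-8) = ((-1 + 2*41²) + 3)*(-8) = ((-1 + 2*1681) + 3)*(-8) = ((-1 + 3362) + 3)*(-8) = (3361 + 3)*(-8) = 3364*(-8) = -26912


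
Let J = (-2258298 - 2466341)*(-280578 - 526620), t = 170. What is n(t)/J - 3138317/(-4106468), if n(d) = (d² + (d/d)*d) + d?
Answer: 5984329883260096397/7830457828356122148 ≈ 0.76424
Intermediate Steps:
J = 3813719151522 (J = -4724639*(-807198) = 3813719151522)
n(d) = d² + 2*d (n(d) = (d² + 1*d) + d = (d² + d) + d = (d + d²) + d = d² + 2*d)
n(t)/J - 3138317/(-4106468) = (170*(2 + 170))/3813719151522 - 3138317/(-4106468) = (170*172)*(1/3813719151522) - 3138317*(-1/4106468) = 29240*(1/3813719151522) + 3138317/4106468 = 14620/1906859575761 + 3138317/4106468 = 5984329883260096397/7830457828356122148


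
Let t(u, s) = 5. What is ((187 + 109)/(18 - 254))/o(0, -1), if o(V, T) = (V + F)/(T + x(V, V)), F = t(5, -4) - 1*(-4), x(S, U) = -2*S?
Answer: 74/531 ≈ 0.13936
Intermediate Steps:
F = 9 (F = 5 - 1*(-4) = 5 + 4 = 9)
o(V, T) = (9 + V)/(T - 2*V) (o(V, T) = (V + 9)/(T - 2*V) = (9 + V)/(T - 2*V))
((187 + 109)/(18 - 254))/o(0, -1) = ((187 + 109)/(18 - 254))/(((9 + 0)/(-1 - 2*0))) = (296/(-236))/((9/(-1 + 0))) = (296*(-1/236))/((9/(-1))) = -74/(59*((-1*9))) = -74/59/(-9) = -74/59*(-⅑) = 74/531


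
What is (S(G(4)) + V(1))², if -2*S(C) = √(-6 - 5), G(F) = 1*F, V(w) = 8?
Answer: (16 - I*√11)²/4 ≈ 61.25 - 26.533*I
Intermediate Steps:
G(F) = F
S(C) = -I*√11/2 (S(C) = -√(-6 - 5)/2 = -I*√11/2)
(S(G(4)) + V(1))² = (-I*√11/2 + 8)² = (8 - I*√11/2)²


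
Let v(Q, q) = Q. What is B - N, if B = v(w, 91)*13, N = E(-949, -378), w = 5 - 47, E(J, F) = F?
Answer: -168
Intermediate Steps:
w = -42
N = -378
B = -546 (B = -42*13 = -546)
B - N = -546 - 1*(-378) = -546 + 378 = -168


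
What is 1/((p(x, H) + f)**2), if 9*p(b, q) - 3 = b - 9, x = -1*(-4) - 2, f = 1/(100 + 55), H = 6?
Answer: 1946025/373321 ≈ 5.2127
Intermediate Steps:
f = 1/155 ≈ 0.0064516
x = 2 (x = 4 - 2 = 2)
p(b, q) = -2/3 + b/9 (p(b, q) = 1/3 + (b - 9)/9 = 1/3 + (-9 + b)/9 = 1/3 + (-1 + b/9) = -2/3 + b/9)
1/((p(x, H) + f)**2) = 1/(((-2/3 + (1/9)*2) + 1/155)**2) = 1/(((-2/3 + 2/9) + 1/155)**2) = 1/((-4/9 + 1/155)**2) = 1/((-611/1395)**2) = 1/(373321/1946025) = 1946025/373321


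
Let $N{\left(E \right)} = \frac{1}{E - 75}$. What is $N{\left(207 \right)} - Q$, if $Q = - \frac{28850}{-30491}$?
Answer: $- \frac{3777709}{4024812} \approx -0.93861$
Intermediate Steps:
$N{\left(E \right)} = \frac{1}{-75 + E}$
$Q = \frac{28850}{30491}$ ($Q = \left(-28850\right) \left(- \frac{1}{30491}\right) = \frac{28850}{30491} \approx 0.94618$)
$N{\left(207 \right)} - Q = \frac{1}{-75 + 207} - \frac{28850}{30491} = \frac{1}{132} - \frac{28850}{30491} = - \frac{3777709}{4024812}$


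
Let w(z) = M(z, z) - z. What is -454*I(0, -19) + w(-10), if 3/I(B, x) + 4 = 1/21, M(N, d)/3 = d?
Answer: 26942/83 ≈ 324.60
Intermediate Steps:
M(N, d) = 3*d
I(B, x) = -63/83 (I(B, x) = 3/(-4 + 1/21) = 3/(-83/21) = 3*(-21/83) = -63/83)
w(z) = 2*z (w(z) = 3*z - z = 2*z)
-454*I(0, -19) + w(-10) = -454*(-63/83) + 2*(-10) = 28602/83 - 20 = 26942/83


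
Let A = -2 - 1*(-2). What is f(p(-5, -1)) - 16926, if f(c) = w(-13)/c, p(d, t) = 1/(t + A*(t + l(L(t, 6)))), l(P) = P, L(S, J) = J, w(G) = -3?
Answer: -16923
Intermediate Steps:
A = 0 (A = -2 + 2 = 0)
p(d, t) = 1/t (p(d, t) = 1/(t + 0*(t + 6)) = 1/(t + 0*(6 + t)) = 1/(t + 0) = 1/t)
f(c) = -3/c
f(p(-5, -1)) - 16926 = -3/(1/(-1)) - 16926 = -3/(-1) - 16926 = -3*(-1) - 16926 = 3 - 16926 = -16923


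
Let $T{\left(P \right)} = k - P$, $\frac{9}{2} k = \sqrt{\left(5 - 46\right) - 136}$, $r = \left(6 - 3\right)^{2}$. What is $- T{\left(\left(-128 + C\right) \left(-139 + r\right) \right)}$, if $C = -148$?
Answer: $35880 - \frac{2 i \sqrt{177}}{9} \approx 35880.0 - 2.9565 i$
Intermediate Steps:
$r = 9$ ($r = 3^{2} = 9$)
$k = \frac{2 i \sqrt{177}}{9}$ ($k = \frac{2 \sqrt{\left(5 - 46\right) - 136}}{9} = \frac{2 \sqrt{-41 - 136}}{9} = \frac{2 \sqrt{-177}}{9} = \frac{2 i \sqrt{177}}{9} \approx 2.9565 i$)
$T{\left(P \right)} = - P + \frac{2 i \sqrt{177}}{9}$ ($T{\left(P \right)} = \frac{2 i \sqrt{177}}{9} - P = - P + \frac{2 i \sqrt{177}}{9}$)
$- T{\left(\left(-128 + C\right) \left(-139 + r\right) \right)} = - (- \left(-128 - 148\right) \left(-139 + 9\right) + \frac{2 i \sqrt{177}}{9}) = - (- \left(-276\right) \left(-130\right) + \frac{2 i \sqrt{177}}{9}) = - (\left(-1\right) 35880 + \frac{2 i \sqrt{177}}{9}) = - (-35880 + \frac{2 i \sqrt{177}}{9}) = 35880 - \frac{2 i \sqrt{177}}{9}$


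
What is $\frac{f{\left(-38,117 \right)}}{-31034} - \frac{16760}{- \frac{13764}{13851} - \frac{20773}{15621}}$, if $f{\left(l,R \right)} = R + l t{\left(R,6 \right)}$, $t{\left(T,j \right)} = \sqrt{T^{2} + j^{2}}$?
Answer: $\frac{12504288791409489}{1733539471342} + \frac{285 \sqrt{61}}{15517} \approx 7213.3$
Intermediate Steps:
$f{\left(l,R \right)} = R + l \sqrt{36 + R^{2}}$ ($f{\left(l,R \right)} = R + l \sqrt{R^{2} + 6^{2}} = R + l \sqrt{R^{2} + 36} = R + l \sqrt{36 + R^{2}}$)
$\frac{f{\left(-38,117 \right)}}{-31034} - \frac{16760}{- \frac{13764}{13851} - \frac{20773}{15621}} = \frac{117 - 38 \sqrt{36 + 117^{2}}}{-31034} - \frac{16760}{- \frac{13764}{13851} - \frac{20773}{15621}} = \left(117 - 38 \sqrt{36 + 13689}\right) \left(- \frac{1}{31034}\right) - \frac{16760}{\left(-13764\right) \frac{1}{13851} - \frac{20773}{15621}} = \left(117 - 38 \sqrt{13725}\right) \left(- \frac{1}{31034}\right) - \frac{16760}{- \frac{4588}{4617} - \frac{20773}{15621}} = \left(117 - 38 \cdot 15 \sqrt{61}\right) \left(- \frac{1}{31034}\right) - \frac{16760}{- \frac{55859363}{24040719}} = \left(117 - 570 \sqrt{61}\right) \left(- \frac{1}{31034}\right) - - \frac{402922450440}{55859363} = \left(- \frac{117}{31034} + \frac{285 \sqrt{61}}{15517}\right) + \frac{402922450440}{55859363} = \frac{12504288791409489}{1733539471342} + \frac{285 \sqrt{61}}{15517}$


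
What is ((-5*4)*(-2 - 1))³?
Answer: 216000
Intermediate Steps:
((-5*4)*(-2 - 1))³ = (-20*(-3))³ = 60³ = 216000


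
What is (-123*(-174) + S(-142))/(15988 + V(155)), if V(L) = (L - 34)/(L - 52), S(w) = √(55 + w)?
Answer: 2204406/1646885 + 103*I*√87/1646885 ≈ 1.3385 + 0.00058336*I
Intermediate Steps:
V(L) = (-34 + L)/(-52 + L)
(-123*(-174) + S(-142))/(15988 + V(155)) = (-123*(-174) + √(55 - 142))/(15988 + (-34 + 155)/(-52 + 155)) = (21402 + √(-87))/(15988 + 121/103) = (21402 + I*√87)/(15988 + (1/103)*121) = (21402 + I*√87)/(15988 + 121/103) = (21402 + I*√87)/(1646885/103) = (21402 + I*√87)*(103/1646885) = 2204406/1646885 + 103*I*√87/1646885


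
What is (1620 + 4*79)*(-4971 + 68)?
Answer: -9492208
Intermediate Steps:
(1620 + 4*79)*(-4971 + 68) = (1620 + 316)*(-4903) = 1936*(-4903) = -9492208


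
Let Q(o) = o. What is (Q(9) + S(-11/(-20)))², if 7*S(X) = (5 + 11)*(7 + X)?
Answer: 844561/1225 ≈ 689.44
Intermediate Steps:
S(X) = 16 + 16*X/7 (S(X) = ((5 + 11)*(7 + X))/7 = (16*(7 + X))/7 = (112 + 16*X)/7 = 16 + 16*X/7)
(Q(9) + S(-11/(-20)))² = (9 + (16 + 16*(-11/(-20))/7))² = (9 + (16 + 16*(-11*(-1/20))/7))² = (9 + (16 + (16/7)*(11/20)))² = (9 + (16 + 44/35))² = (9 + 604/35)² = (919/35)² = 844561/1225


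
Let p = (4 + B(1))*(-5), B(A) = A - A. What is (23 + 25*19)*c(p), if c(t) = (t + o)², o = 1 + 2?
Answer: 143922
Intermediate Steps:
B(A) = 0
o = 3
p = -20 (p = (4 + 0)*(-5) = 4*(-5) = -20)
c(t) = (3 + t)² (c(t) = (t + 3)² = (3 + t)²)
(23 + 25*19)*c(p) = (23 + 25*19)*(3 - 20)² = (23 + 475)*(-17)² = 498*289 = 143922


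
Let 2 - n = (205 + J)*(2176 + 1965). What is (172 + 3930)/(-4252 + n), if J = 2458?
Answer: -4102/11031733 ≈ -0.00037184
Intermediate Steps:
n = -11027481 (n = 2 - (205 + 2458)*(2176 + 1965) = 2 - 2663*4141 = 2 - 1*11027483 = 2 - 11027483 = -11027481)
(172 + 3930)/(-4252 + n) = (172 + 3930)/(-4252 - 11027481) = 4102/(-11031733) = 4102*(-1/11031733) = -4102/11031733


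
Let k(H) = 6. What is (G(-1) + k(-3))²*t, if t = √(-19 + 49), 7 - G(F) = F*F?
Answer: 144*√30 ≈ 788.72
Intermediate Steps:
G(F) = 7 - F² (G(F) = 7 - F*F = 7 - F²)
t = √30 ≈ 5.4772
(G(-1) + k(-3))²*t = ((7 - 1*(-1)²) + 6)²*√30 = ((7 - 1*1) + 6)²*√30 = ((7 - 1) + 6)²*√30 = (6 + 6)²*√30 = 12²*√30 = 144*√30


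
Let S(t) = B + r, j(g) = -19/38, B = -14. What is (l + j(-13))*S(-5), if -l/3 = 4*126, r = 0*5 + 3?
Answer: 33275/2 ≈ 16638.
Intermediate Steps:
r = 3 (r = 0 + 3 = 3)
l = -1512 (l = -12*126 = -3*504 = -1512)
j(g) = -½ (j(g) = -19*1/38 = -½)
S(t) = -11 (S(t) = -14 + 3 = -11)
(l + j(-13))*S(-5) = (-1512 - ½)*(-11) = -3025/2*(-11) = 33275/2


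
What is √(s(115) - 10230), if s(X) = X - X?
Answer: I*√10230 ≈ 101.14*I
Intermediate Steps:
s(X) = 0
√(s(115) - 10230) = √(0 - 10230) = √(-10230) = I*√10230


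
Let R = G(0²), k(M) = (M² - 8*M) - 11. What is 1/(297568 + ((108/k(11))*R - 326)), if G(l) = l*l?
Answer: 1/297242 ≈ 3.3643e-6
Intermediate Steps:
k(M) = -11 + M² - 8*M
G(l) = l²
R = 0 (R = (0²)² = 0² = 0)
1/(297568 + ((108/k(11))*R - 326)) = 1/(297568 + ((108/(-11 + 11² - 8*11))*0 - 326)) = 1/(297568 + ((108/(-11 + 121 - 88))*0 - 326)) = 1/(297568 + ((108/22)*0 - 326)) = 1/(297568 + ((108*(1/22))*0 - 326)) = 1/(297568 + ((54/11)*0 - 326)) = 1/(297568 + (0 - 326)) = 1/(297568 - 326) = 1/297242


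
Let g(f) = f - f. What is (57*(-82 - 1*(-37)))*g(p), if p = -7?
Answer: 0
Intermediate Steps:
g(f) = 0
(57*(-82 - 1*(-37)))*g(p) = (57*(-82 - 1*(-37)))*0 = (57*(-82 + 37))*0 = (57*(-45))*0 = -2565*0 = 0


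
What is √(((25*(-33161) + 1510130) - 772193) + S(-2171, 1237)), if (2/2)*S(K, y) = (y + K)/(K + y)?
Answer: I*√91087 ≈ 301.81*I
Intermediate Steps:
S(K, y) = 1 (S(K, y) = (y + K)/(K + y) = (K + y)/(K + y) = 1)
√(((25*(-33161) + 1510130) - 772193) + S(-2171, 1237)) = √(((25*(-33161) + 1510130) - 772193) + 1) = √(((-829025 + 1510130) - 772193) + 1) = √((681105 - 772193) + 1) = √(-91088 + 1) = √(-91087) = I*√91087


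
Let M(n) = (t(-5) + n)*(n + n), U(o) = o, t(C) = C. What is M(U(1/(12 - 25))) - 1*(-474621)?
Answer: 80211081/169 ≈ 4.7462e+5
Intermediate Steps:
M(n) = 2*n*(-5 + n) (M(n) = (-5 + n)*(n + n) = (-5 + n)*(2*n) = 2*n*(-5 + n))
M(U(1/(12 - 25))) - 1*(-474621) = 2*(-5 + 1/(12 - 25))/(12 - 25) - 1*(-474621) = 2*(-5 + 1/(-13))/(-13) + 474621 = 2*(-1/13)*(-5 - 1/13) + 474621 = 2*(-1/13)*(-66/13) + 474621 = 132/169 + 474621 = 80211081/169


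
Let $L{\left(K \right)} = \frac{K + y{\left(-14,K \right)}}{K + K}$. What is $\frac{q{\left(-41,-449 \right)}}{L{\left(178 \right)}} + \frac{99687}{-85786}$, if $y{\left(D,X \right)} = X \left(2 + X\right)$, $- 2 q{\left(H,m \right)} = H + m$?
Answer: $\frac{23991793}{15527266} \approx 1.5451$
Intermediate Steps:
$q{\left(H,m \right)} = - \frac{H}{2} - \frac{m}{2}$ ($q{\left(H,m \right)} = - \frac{H + m}{2} = - \frac{H}{2} - \frac{m}{2}$)
$L{\left(K \right)} = \frac{K + K \left(2 + K\right)}{2 K}$ ($L{\left(K \right)} = \frac{K + K \left(2 + K\right)}{K + K} = \frac{K + K \left(2 + K\right)}{2 K}$)
$\frac{q{\left(-41,-449 \right)}}{L{\left(178 \right)}} + \frac{99687}{-85786} = \frac{\left(- \frac{1}{2}\right) \left(-41\right) - - \frac{449}{2}}{\frac{3}{2} + \frac{1}{2} \cdot 178} + \frac{99687}{-85786} = \frac{\frac{41}{2} + \frac{449}{2}}{\frac{3}{2} + 89} + 99687 \left(- \frac{1}{85786}\right) = \frac{245}{\frac{181}{2}} - \frac{99687}{85786} = 245 \cdot \frac{2}{181} - \frac{99687}{85786} = \frac{490}{181} - \frac{99687}{85786} = \frac{23991793}{15527266}$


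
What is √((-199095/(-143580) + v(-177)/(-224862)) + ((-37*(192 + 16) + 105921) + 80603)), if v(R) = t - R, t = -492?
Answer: √5753258879359736771763/179364922 ≈ 422.88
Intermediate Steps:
v(R) = -492 - R
√((-199095/(-143580) + v(-177)/(-224862)) + ((-37*(192 + 16) + 105921) + 80603)) = √((-199095/(-143580) + (-492 - 1*(-177))/(-224862)) + ((-37*(192 + 16) + 105921) + 80603)) = √((-199095*(-1/143580) + (-492 + 177)*(-1/224862)) + ((-37*208 + 105921) + 80603)) = √((13273/9572 - 315*(-1/224862)) + ((-7696 + 105921) + 80603)) = √((13273/9572 + 105/74954) + (98225 + 80603)) = √(497934751/358729844 + 178828) = √(64151438477583/358729844) = √5753258879359736771763/179364922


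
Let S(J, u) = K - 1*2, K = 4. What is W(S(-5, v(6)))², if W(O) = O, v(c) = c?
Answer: 4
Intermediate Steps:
S(J, u) = 2 (S(J, u) = 4 - 1*2 = 4 - 2 = 2)
W(S(-5, v(6)))² = 2² = 4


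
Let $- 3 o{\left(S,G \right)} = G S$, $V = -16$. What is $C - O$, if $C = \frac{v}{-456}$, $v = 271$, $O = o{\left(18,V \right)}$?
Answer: $- \frac{44047}{456} \approx -96.594$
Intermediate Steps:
$o{\left(S,G \right)} = - \frac{G S}{3}$
$O = 96$ ($O = \left(- \frac{1}{3}\right) \left(-16\right) 18 = 96$)
$C = - \frac{271}{456}$ ($C = \frac{271}{-456} = 271 \left(- \frac{1}{456}\right) = - \frac{271}{456} \approx -0.5943$)
$C - O = - \frac{271}{456} - 96 = - \frac{44047}{456}$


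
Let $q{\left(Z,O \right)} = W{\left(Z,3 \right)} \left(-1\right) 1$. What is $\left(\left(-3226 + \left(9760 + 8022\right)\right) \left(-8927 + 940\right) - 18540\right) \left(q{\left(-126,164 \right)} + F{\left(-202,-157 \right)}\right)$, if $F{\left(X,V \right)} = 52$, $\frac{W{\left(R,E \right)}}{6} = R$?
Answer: $-93952068096$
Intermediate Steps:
$W{\left(R,E \right)} = 6 R$
$q{\left(Z,O \right)} = - 6 Z$ ($q{\left(Z,O \right)} = 6 Z \left(-1\right) 1 = - 6 Z 1 = - 6 Z$)
$\left(\left(-3226 + \left(9760 + 8022\right)\right) \left(-8927 + 940\right) - 18540\right) \left(q{\left(-126,164 \right)} + F{\left(-202,-157 \right)}\right) = \left(\left(-3226 + \left(9760 + 8022\right)\right) \left(-8927 + 940\right) - 18540\right) \left(\left(-6\right) \left(-126\right) + 52\right) = \left(\left(-3226 + 17782\right) \left(-7987\right) - 18540\right) \left(756 + 52\right) = \left(14556 \left(-7987\right) - 18540\right) 808 = \left(-116258772 - 18540\right) 808 = \left(-116277312\right) 808 = -93952068096$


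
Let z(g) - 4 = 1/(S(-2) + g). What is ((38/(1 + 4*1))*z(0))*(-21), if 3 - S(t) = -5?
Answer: -13167/20 ≈ -658.35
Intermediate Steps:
S(t) = 8 (S(t) = 3 - 1*(-5) = 3 + 5 = 8)
z(g) = 4 + 1/(8 + g)
((38/(1 + 4*1))*z(0))*(-21) = ((38/(1 + 4*1))*((33 + 4*0)/(8 + 0)))*(-21) = ((38/(1 + 4))*((33 + 0)/8))*(-21) = ((38/5)*((1/8)*33))*(-21) = ((38*(1/5))*(33/8))*(-21) = ((38/5)*(33/8))*(-21) = (627/20)*(-21) = -13167/20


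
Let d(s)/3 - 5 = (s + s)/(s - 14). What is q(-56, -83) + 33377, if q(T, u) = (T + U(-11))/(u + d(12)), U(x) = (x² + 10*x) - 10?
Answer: 3471263/104 ≈ 33378.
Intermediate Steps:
U(x) = -10 + x² + 10*x
d(s) = 15 + 6*s/(-14 + s) (d(s) = 15 + 3*((s + s)/(s - 14)) = 15 + 3*((2*s)/(-14 + s)) = 15 + 3*(2*s/(-14 + s)) = 15 + 6*s/(-14 + s))
q(T, u) = (1 + T)/(-21 + u) (q(T, u) = (T + (-10 + (-11)² + 10*(-11)))/(u + 21*(-10 + 12)/(-14 + 12)) = (T + (-10 + 121 - 110))/(u + 21*2/(-2)) = (T + 1)/(u + 21*(-½)*2) = (1 + T)/(u - 21) = (1 + T)/(-21 + u))
q(-56, -83) + 33377 = (1 - 56)/(-21 - 83) + 33377 = -55/(-104) + 33377 = -1/104*(-55) + 33377 = 55/104 + 33377 = 3471263/104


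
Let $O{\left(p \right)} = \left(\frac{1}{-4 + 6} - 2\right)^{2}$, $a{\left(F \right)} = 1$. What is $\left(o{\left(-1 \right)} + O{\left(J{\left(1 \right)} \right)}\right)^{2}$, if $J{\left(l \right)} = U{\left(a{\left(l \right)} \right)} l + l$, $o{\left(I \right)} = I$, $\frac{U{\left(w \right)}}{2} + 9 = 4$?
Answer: $\frac{25}{16} \approx 1.5625$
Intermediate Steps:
$U{\left(w \right)} = -10$ ($U{\left(w \right)} = -18 + 2 \cdot 4 = -18 + 8 = -10$)
$J{\left(l \right)} = - 9 l$ ($J{\left(l \right)} = - 10 l + l = - 9 l$)
$O{\left(p \right)} = \frac{9}{4}$ ($O{\left(p \right)} = \left(\frac{1}{2} - 2\right)^{2} = \left(- \frac{3}{2}\right)^{2} = \frac{9}{4}$)
$\left(o{\left(-1 \right)} + O{\left(J{\left(1 \right)} \right)}\right)^{2} = \left(-1 + \frac{9}{4}\right)^{2} = \left(\frac{5}{4}\right)^{2} = \frac{25}{16}$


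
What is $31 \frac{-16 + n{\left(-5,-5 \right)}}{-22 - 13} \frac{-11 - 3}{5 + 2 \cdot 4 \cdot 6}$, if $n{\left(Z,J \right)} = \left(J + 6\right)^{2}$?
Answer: $- \frac{186}{53} \approx -3.5094$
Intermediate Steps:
$n{\left(Z,J \right)} = \left(6 + J\right)^{2}$
$31 \frac{-16 + n{\left(-5,-5 \right)}}{-22 - 13} \frac{-11 - 3}{5 + 2 \cdot 4 \cdot 6} = 31 \frac{-16 + \left(6 - 5\right)^{2}}{-22 - 13} \frac{-11 - 3}{5 + 2 \cdot 4 \cdot 6} = 31 \frac{-16 + 1^{2}}{-35} \left(- \frac{14}{5 + 8 \cdot 6}\right) = 31 \left(-16 + 1\right) \left(- \frac{1}{35}\right) \left(- \frac{14}{5 + 48}\right) = 31 \left(\left(-15\right) \left(- \frac{1}{35}\right)\right) \left(- \frac{14}{53}\right) = 31 \cdot \frac{3}{7} \left(\left(-14\right) \frac{1}{53}\right) = \frac{93}{7} \left(- \frac{14}{53}\right) = - \frac{186}{53}$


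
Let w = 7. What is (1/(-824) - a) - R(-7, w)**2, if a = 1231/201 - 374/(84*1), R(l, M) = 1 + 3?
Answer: -20489755/1159368 ≈ -17.673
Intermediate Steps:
R(l, M) = 4
a = 4705/2814 (a = 1231*(1/201) - 374/84 = 1231/201 - 374*1/84 = 1231/201 - 187/42 = 4705/2814 ≈ 1.6720)
(1/(-824) - a) - R(-7, w)**2 = (1/(-824) - 1*4705/2814) - 1*4**2 = (-1/824 - 4705/2814) - 1*16 = -1939867/1159368 - 16 = -20489755/1159368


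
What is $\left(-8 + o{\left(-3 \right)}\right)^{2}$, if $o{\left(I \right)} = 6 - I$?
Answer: $1$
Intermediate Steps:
$\left(-8 + o{\left(-3 \right)}\right)^{2} = \left(-8 + \left(6 - -3\right)\right)^{2} = \left(-8 + \left(6 + 3\right)\right)^{2} = \left(-8 + 9\right)^{2} = 1^{2} = 1$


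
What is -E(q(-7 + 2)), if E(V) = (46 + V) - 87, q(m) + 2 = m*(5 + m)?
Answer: 43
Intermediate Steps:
q(m) = -2 + m*(5 + m)
E(V) = -41 + V
-E(q(-7 + 2)) = -(-41 + (-2 + (-7 + 2)² + 5*(-7 + 2))) = -(-41 + (-2 + (-5)² + 5*(-5))) = -(-41 + (-2 + 25 - 25)) = -(-41 - 2) = -1*(-43) = 43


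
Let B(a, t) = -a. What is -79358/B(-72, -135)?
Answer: -39679/36 ≈ -1102.2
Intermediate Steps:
-79358/B(-72, -135) = -79358/((-1*(-72))) = -79358/72 = -79358*1/72 = -39679/36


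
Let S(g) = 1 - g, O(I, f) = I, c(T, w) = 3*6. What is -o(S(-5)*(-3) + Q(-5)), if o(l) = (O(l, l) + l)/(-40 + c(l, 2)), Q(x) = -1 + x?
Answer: -24/11 ≈ -2.1818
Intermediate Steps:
c(T, w) = 18
o(l) = -l/11 (o(l) = (l + l)/(-40 + 18) = (2*l)/(-22) = (2*l)*(-1/22) = -l/11)
-o(S(-5)*(-3) + Q(-5)) = -(-1)*((1 - 1*(-5))*(-3) + (-1 - 5))/11 = -(-1)*((1 + 5)*(-3) - 6)/11 = -(-1)*(6*(-3) - 6)/11 = -(-1)*(-18 - 6)/11 = -(-1)*(-24)/11 = -1*24/11 = -24/11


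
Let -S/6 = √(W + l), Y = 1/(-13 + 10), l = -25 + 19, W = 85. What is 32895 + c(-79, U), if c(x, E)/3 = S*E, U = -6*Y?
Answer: 32895 - 36*√79 ≈ 32575.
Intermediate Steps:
l = -6
Y = -⅓ (Y = 1/(-3) = -⅓ ≈ -0.33333)
U = 2 (U = -6*(-⅓) = 2)
S = -6*√79 (S = -6*√(85 - 6) = -6*√79 ≈ -53.329)
c(x, E) = -18*E*√79 (c(x, E) = 3*((-6*√79)*E) = 3*(-6*E*√79) = -18*E*√79)
32895 + c(-79, U) = 32895 - 18*2*√79 = 32895 - 36*√79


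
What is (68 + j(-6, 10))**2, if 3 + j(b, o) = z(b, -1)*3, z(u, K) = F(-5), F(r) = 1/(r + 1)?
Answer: 66049/16 ≈ 4128.1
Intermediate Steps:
F(r) = 1/(1 + r)
z(u, K) = -1/4 (z(u, K) = 1/(1 - 5) = 1/(-4) = -1/4)
j(b, o) = -15/4 (j(b, o) = -3 - 1/4*3 = -3 - 3/4 = -15/4)
(68 + j(-6, 10))**2 = (68 - 15/4)**2 = (257/4)**2 = 66049/16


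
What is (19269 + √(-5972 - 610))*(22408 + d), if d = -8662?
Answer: 264871674 + 13746*I*√6582 ≈ 2.6487e+8 + 1.1152e+6*I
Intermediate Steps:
(19269 + √(-5972 - 610))*(22408 + d) = (19269 + √(-5972 - 610))*(22408 - 8662) = (19269 + √(-6582))*13746 = (19269 + I*√6582)*13746 = 264871674 + 13746*I*√6582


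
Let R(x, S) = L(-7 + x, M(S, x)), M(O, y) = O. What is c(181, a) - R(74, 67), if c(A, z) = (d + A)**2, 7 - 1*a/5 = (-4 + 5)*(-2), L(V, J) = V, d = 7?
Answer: 35277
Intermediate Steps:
R(x, S) = -7 + x
a = 45 (a = 35 - 5*(-4 + 5)*(-2) = 35 - 5*(-2) = 35 + 10 = 45)
c(A, z) = (7 + A)**2
c(181, a) - R(74, 67) = (7 + 181)**2 - (-7 + 74) = 188**2 - 1*67 = 35344 - 67 = 35277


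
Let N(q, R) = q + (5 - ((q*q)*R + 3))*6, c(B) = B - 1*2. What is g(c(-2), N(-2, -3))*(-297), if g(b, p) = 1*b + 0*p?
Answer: 1188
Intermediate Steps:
c(B) = -2 + B (c(B) = B - 2 = -2 + B)
N(q, R) = 12 + q - 6*R*q**2 (N(q, R) = q + (5 - (q**2*R + 3))*6 = q + (5 - (R*q**2 + 3))*6 = q + (5 - (3 + R*q**2))*6 = q + (5 + (-3 - R*q**2))*6 = q + (2 - R*q**2)*6 = q + (12 - 6*R*q**2) = 12 + q - 6*R*q**2)
g(b, p) = b (g(b, p) = b + 0 = b)
g(c(-2), N(-2, -3))*(-297) = (-2 - 2)*(-297) = -4*(-297) = 1188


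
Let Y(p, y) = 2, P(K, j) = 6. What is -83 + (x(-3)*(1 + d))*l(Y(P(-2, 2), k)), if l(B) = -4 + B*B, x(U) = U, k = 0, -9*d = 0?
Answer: -83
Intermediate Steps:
d = 0 (d = -⅑*0 = 0)
l(B) = -4 + B²
-83 + (x(-3)*(1 + d))*l(Y(P(-2, 2), k)) = -83 + (-3*(1 + 0))*(-4 + 2²) = -83 + (-3*1)*(-4 + 4) = -83 - 3*0 = -83 + 0 = -83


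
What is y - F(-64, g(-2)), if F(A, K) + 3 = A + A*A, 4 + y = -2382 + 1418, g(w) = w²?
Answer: -4997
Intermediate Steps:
y = -968 (y = -4 + (-2382 + 1418) = -4 - 964 = -968)
F(A, K) = -3 + A + A² (F(A, K) = -3 + (A + A*A) = -3 + (A + A²) = -3 + A + A²)
y - F(-64, g(-2)) = -968 - (-3 - 64 + (-64)²) = -968 - (-3 - 64 + 4096) = -968 - 1*4029 = -968 - 4029 = -4997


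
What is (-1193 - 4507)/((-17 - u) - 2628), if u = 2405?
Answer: 114/101 ≈ 1.1287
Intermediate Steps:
(-1193 - 4507)/((-17 - u) - 2628) = (-1193 - 4507)/((-17 - 1*2405) - 2628) = -5700/((-17 - 2405) - 2628) = -5700/(-2422 - 2628) = -5700/(-5050) = -5700*(-1/5050) = 114/101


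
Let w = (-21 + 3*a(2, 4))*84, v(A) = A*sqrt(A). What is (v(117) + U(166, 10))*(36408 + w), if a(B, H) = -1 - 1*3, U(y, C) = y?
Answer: 5583576 + 11806236*sqrt(13) ≈ 4.8152e+7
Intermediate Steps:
a(B, H) = -4 (a(B, H) = -1 - 3 = -4)
v(A) = A**(3/2)
w = -2772 (w = (-21 + 3*(-4))*84 = (-21 - 12)*84 = -33*84 = -2772)
(v(117) + U(166, 10))*(36408 + w) = (117**(3/2) + 166)*(36408 - 2772) = (351*sqrt(13) + 166)*33636 = (166 + 351*sqrt(13))*33636 = 5583576 + 11806236*sqrt(13)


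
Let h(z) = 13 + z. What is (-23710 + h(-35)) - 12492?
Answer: -36224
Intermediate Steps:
(-23710 + h(-35)) - 12492 = (-23710 + (13 - 35)) - 12492 = (-23710 - 22) - 12492 = -23732 - 12492 = -36224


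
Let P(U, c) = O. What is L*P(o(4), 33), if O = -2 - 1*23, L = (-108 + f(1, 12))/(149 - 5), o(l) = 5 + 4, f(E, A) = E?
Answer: 2675/144 ≈ 18.576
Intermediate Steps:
o(l) = 9
L = -107/144 (L = (-108 + 1)/(149 - 5) = -107/144 ≈ -0.74306)
O = -25 (O = -2 - 23 = -25)
P(U, c) = -25
L*P(o(4), 33) = -107/144*(-25) = 2675/144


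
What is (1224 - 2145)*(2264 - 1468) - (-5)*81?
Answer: -732711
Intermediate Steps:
(1224 - 2145)*(2264 - 1468) - (-5)*81 = -921*796 - 1*(-405) = -733116 + 405 = -732711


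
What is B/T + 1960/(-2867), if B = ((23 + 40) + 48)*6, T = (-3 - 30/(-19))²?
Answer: 76430278/232227 ≈ 329.12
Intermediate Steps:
T = 729/361 (T = (-3 - 30*(-1/19))² = (-3 + 30/19)² = (-27/19)² = 729/361 ≈ 2.0194)
B = 666 (B = (63 + 48)*6 = 111*6 = 666)
B/T + 1960/(-2867) = 666/(729/361) + 1960/(-2867) = 666*(361/729) + 1960*(-1/2867) = 26714/81 - 1960/2867 = 76430278/232227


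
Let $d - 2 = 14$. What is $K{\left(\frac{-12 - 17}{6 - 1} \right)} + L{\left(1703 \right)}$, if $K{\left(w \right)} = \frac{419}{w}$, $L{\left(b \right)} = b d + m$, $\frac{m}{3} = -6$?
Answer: $\frac{787575}{29} \approx 27158.0$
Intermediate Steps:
$d = 16$ ($d = 2 + 14 = 16$)
$m = -18$ ($m = 3 \left(-6\right) = -18$)
$L{\left(b \right)} = -18 + 16 b$ ($L{\left(b \right)} = b 16 - 18 = 16 b - 18 = -18 + 16 b$)
$K{\left(\frac{-12 - 17}{6 - 1} \right)} + L{\left(1703 \right)} = \frac{419}{\frac{1}{6 - 1} \left(-12 - 17\right)} + \left(-18 + 16 \cdot 1703\right) = \frac{419}{\frac{1}{5} \left(-29\right)} + \left(-18 + 27248\right) = \frac{419}{\frac{1}{5} \left(-29\right)} + 27230 = \frac{419}{- \frac{29}{5}} + 27230 = 419 \left(- \frac{5}{29}\right) + 27230 = - \frac{2095}{29} + 27230 = \frac{787575}{29}$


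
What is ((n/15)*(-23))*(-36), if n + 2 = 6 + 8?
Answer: 3312/5 ≈ 662.40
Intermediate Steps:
n = 12 (n = -2 + (6 + 8) = -2 + 14 = 12)
((n/15)*(-23))*(-36) = ((12/15)*(-23))*(-36) = ((12*(1/15))*(-23))*(-36) = ((⅘)*(-23))*(-36) = -92/5*(-36) = 3312/5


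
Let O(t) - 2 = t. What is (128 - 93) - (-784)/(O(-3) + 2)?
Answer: 819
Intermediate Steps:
O(t) = 2 + t
(128 - 93) - (-784)/(O(-3) + 2) = (128 - 93) - (-784)/((2 - 3) + 2) = 35 - (-784)/(-1 + 2) = 35 - (-784)/1 = 35 - (-784) = 35 - 56*(-14) = 35 + 784 = 819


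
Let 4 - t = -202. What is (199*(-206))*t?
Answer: -8444764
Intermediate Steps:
t = 206 (t = 4 - 1*(-202) = 4 + 202 = 206)
(199*(-206))*t = (199*(-206))*206 = -40994*206 = -8444764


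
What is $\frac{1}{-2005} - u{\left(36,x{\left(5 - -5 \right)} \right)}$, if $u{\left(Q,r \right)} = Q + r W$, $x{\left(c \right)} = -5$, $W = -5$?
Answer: $- \frac{122306}{2005} \approx -61.0$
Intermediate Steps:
$u{\left(Q,r \right)} = Q - 5 r$ ($u{\left(Q,r \right)} = Q + r \left(-5\right) = Q - 5 r$)
$\frac{1}{-2005} - u{\left(36,x{\left(5 - -5 \right)} \right)} = \frac{1}{-2005} - \left(36 - -25\right) = - \frac{1}{2005} - \left(36 + 25\right) = - \frac{1}{2005} - 61 = - \frac{122306}{2005}$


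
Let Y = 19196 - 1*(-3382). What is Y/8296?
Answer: 11289/4148 ≈ 2.7216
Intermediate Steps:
Y = 22578 (Y = 19196 + 3382 = 22578)
Y/8296 = 22578/8296 = 22578*(1/8296) = 11289/4148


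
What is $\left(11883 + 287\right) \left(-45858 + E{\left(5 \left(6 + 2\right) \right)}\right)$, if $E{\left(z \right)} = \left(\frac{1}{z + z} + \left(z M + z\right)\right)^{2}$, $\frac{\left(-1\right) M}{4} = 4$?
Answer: $\frac{2446672378817}{640} \approx 3.8229 \cdot 10^{9}$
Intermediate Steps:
$M = -16$ ($M = \left(-4\right) 4 = -16$)
$E{\left(z \right)} = \left(\frac{1}{2 z} - 15 z\right)^{2}$ ($E{\left(z \right)} = \left(\frac{1}{z + z} + \left(z \left(-16\right) + z\right)\right)^{2} = \left(\frac{1}{2 z} + \left(- 16 z + z\right)\right)^{2} = \left(\frac{1}{2 z} - 15 z\right)^{2}$)
$\left(11883 + 287\right) \left(-45858 + E{\left(5 \left(6 + 2\right) \right)}\right) = \left(11883 + 287\right) \left(-45858 + \frac{\left(-1 + 30 \left(5 \left(6 + 2\right)\right)^{2}\right)^{2}}{4 \cdot 25 \left(6 + 2\right)^{2}}\right) = 12170 \left(-45858 + \frac{\left(-1 + 30 \left(5 \cdot 8\right)^{2}\right)^{2}}{4 \cdot 1600}\right) = 12170 \left(-45858 + \frac{\left(-1 + 30 \cdot 40^{2}\right)^{2}}{4 \cdot 1600}\right) = 12170 \left(-45858 + \frac{1}{4} \cdot \frac{1}{1600} \left(-1 + 30 \cdot 1600\right)^{2}\right) = 12170 \left(-45858 + \frac{1}{4} \cdot \frac{1}{1600} \left(-1 + 48000\right)^{2}\right) = 12170 \left(-45858 + \frac{1}{4} \cdot \frac{1}{1600} \cdot 47999^{2}\right) = 12170 \left(-45858 + \frac{1}{4} \cdot \frac{1}{1600} \cdot 2303904001\right) = 12170 \left(-45858 + \frac{2303904001}{6400}\right) = 12170 \cdot \frac{2010412801}{6400} = \frac{2446672378817}{640}$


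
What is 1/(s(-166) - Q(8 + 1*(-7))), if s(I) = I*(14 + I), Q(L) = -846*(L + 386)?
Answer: 1/352634 ≈ 2.8358e-6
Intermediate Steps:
Q(L) = -326556 - 846*L (Q(L) = -846*(386 + L) = -326556 - 846*L)
1/(s(-166) - Q(8 + 1*(-7))) = 1/(-166*(14 - 166) - (-326556 - 846*(8 + 1*(-7)))) = 1/(-166*(-152) - (-326556 - 846*(8 - 7))) = 1/(25232 - (-326556 - 846*1)) = 1/(25232 - (-326556 - 846)) = 1/(25232 - 1*(-327402)) = 1/(25232 + 327402) = 1/352634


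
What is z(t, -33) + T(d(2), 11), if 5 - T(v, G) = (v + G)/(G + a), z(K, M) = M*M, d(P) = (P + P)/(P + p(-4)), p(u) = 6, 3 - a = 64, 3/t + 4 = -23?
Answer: 109423/100 ≈ 1094.2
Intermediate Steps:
t = -⅑ (t = 3/(-4 - 23) = 3/(-27) = 3*(-1/27) = -⅑ ≈ -0.11111)
a = -61 (a = 3 - 1*64 = 3 - 64 = -61)
d(P) = 2*P/(6 + P) (d(P) = (P + P)/(P + 6) = (2*P)/(6 + P) = 2*P/(6 + P))
z(K, M) = M²
T(v, G) = 5 - (G + v)/(-61 + G) (T(v, G) = 5 - (v + G)/(G - 61) = 5 - (G + v)/(-61 + G))
z(t, -33) + T(d(2), 11) = (-33)² + (-305 - 2*2/(6 + 2) + 4*11)/(-61 + 11) = 1089 + (-305 - 2*2/8 + 44)/(-50) = 1089 - (-305 - 2*2/8 + 44)/50 = 1089 - (-305 - 1*½ + 44)/50 = 1089 - (-305 - ½ + 44)/50 = 1089 - 1/50*(-523/2) = 1089 + 523/100 = 109423/100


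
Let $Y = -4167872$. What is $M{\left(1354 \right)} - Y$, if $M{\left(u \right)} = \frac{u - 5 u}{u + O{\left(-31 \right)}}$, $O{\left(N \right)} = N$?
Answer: $\frac{5514089240}{1323} \approx 4.1679 \cdot 10^{6}$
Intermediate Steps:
$M{\left(u \right)} = - \frac{4 u}{-31 + u}$ ($M{\left(u \right)} = \frac{u - 5 u}{u - 31} = \frac{\left(-4\right) u}{-31 + u} = - \frac{4 u}{-31 + u}$)
$M{\left(1354 \right)} - Y = \left(-4\right) 1354 \frac{1}{-31 + 1354} - -4167872 = \left(-4\right) 1354 \cdot \frac{1}{1323} + 4167872 = - \frac{5416}{1323} + 4167872 = \frac{5514089240}{1323}$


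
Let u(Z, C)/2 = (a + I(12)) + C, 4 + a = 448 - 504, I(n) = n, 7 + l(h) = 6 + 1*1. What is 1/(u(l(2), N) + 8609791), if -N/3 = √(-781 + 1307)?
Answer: 8609695/74126847974089 + 6*√526/74126847974089 ≈ 1.1615e-7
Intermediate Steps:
l(h) = 0 (l(h) = -7 + (6 + 1*1) = -7 + (6 + 1) = -7 + 7 = 0)
N = -3*√526 (N = -3*√(-781 + 1307) = -3*√526 ≈ -68.804)
a = -60 (a = -4 + (448 - 504) = -4 - 56 = -60)
u(Z, C) = -96 + 2*C (u(Z, C) = 2*((-60 + 12) + C) = 2*(-48 + C) = -96 + 2*C)
1/(u(l(2), N) + 8609791) = 1/((-96 + 2*(-3*√526)) + 8609791) = 1/((-96 - 6*√526) + 8609791) = 1/(8609695 - 6*√526)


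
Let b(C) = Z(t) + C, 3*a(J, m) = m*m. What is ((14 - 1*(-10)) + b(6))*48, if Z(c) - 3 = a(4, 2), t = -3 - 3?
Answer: 1648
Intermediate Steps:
a(J, m) = m**2/3 (a(J, m) = (m*m)/3 = m**2/3)
t = -6
Z(c) = 13/3 (Z(c) = 3 + (1/3)*2**2 = 3 + (1/3)*4 = 3 + 4/3 = 13/3)
b(C) = 13/3 + C
((14 - 1*(-10)) + b(6))*48 = ((14 - 1*(-10)) + (13/3 + 6))*48 = ((14 + 10) + 31/3)*48 = (24 + 31/3)*48 = (103/3)*48 = 1648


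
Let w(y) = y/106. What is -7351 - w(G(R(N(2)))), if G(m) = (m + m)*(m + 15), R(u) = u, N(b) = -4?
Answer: -389559/53 ≈ -7350.2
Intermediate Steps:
G(m) = 2*m*(15 + m) (G(m) = (2*m)*(15 + m) = 2*m*(15 + m))
w(y) = y/106 (w(y) = y*(1/106) = y/106)
-7351 - w(G(R(N(2)))) = -7351 - 2*(-4)*(15 - 4)/106 = -7351 - 2*(-4)*11/106 = -7351 - (-88)/106 = -7351 - 1*(-44/53) = -7351 + 44/53 = -389559/53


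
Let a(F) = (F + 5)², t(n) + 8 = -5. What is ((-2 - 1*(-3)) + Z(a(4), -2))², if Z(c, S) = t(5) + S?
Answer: 196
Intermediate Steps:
t(n) = -13 (t(n) = -8 - 5 = -13)
a(F) = (5 + F)²
Z(c, S) = -13 + S
((-2 - 1*(-3)) + Z(a(4), -2))² = ((-2 - 1*(-3)) + (-13 - 2))² = ((-2 + 3) - 15)² = (1 - 15)² = (-14)² = 196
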